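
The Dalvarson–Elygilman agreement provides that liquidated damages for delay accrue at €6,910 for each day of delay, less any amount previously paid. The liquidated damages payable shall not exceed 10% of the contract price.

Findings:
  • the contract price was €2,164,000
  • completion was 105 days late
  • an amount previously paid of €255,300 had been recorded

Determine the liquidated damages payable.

Per-day damages: 105 × €6,910 = €725,550
Less amount previously paid: €725,550 − €255,300 = €470,250
Cap: 10% of €2,164,000 = €216,400
Cap at €216,400: €470,250 exceeds the cap → €216,400

€216,400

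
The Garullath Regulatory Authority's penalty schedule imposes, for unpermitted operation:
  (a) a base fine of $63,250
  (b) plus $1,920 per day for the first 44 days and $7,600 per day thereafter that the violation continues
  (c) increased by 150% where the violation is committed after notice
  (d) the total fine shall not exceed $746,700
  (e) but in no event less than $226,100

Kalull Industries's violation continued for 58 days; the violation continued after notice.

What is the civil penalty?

$635,325

First 44 days: 44 × $1,920 = $84,480
Remaining days: (58 − 44) × $7,600 = $106,400
Per-day component: $84,480 + $106,400 = $190,880
Base plus per-day: $63,250 + $190,880 = $254,130
Enhancement: 150% of $254,130 = $381,195
Enhanced fine: $254,130 + $381,195 = $635,325
Cap at $746,700: $635,325 is within the cap, no reduction.
Minimum $226,100: $635,325 meets the minimum, no increase.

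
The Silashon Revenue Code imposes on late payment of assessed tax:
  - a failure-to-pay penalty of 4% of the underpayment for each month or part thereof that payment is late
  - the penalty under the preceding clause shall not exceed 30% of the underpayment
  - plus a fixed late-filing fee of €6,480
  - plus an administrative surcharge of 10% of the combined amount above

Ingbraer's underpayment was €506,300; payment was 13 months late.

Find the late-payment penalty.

Penalty: €174,207

Accrued rate: 4% × 13 = 52%, capped at 30% → 30%
Failure-to-pay penalty: 30% of €506,300 = €151,890
Penalty before surcharge: €151,890 + €6,480 = €158,370
Administrative surcharge: 10% of €158,370 = €15,837
Total penalty: €158,370 + €15,837 = €174,207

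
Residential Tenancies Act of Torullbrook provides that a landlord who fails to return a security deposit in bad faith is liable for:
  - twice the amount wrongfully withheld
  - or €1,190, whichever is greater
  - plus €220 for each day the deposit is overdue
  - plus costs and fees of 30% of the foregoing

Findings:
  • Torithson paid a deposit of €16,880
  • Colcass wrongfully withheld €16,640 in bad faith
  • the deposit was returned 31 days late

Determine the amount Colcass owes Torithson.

€52,130

Doubled: 2 × €16,640 = €33,280
Minimum €1,190: €33,280 meets the minimum, no increase.
Late-return penalty: 31 × €220 = €6,820
Damages plus late penalty: €33,280 + €6,820 = €40,100
Costs and fees: 30% of €40,100 = €12,030
Total recovery: €40,100 + €12,030 = €52,130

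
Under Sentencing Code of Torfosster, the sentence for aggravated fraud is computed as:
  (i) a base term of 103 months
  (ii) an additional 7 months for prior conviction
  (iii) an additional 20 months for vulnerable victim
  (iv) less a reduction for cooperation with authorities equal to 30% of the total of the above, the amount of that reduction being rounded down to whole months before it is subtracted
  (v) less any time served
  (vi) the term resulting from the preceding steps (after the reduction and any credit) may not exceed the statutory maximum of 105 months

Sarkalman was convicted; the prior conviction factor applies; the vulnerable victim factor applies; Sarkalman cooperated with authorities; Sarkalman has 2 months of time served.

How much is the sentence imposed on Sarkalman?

89 months

Prior conviction enhancement: +7 months
Vulnerable victim enhancement: +20 months
Adjusted term: 103 months + 7 months + 20 months = 130 months
Cooperation with authorities reduction: 30% of 130 months = 39 months (rounded down)
After reduction: 130 − 39 = 91 months
Less time served: 91 months − 2 months = 89 months
Cap at 105 months: 89 months is within the cap, no reduction.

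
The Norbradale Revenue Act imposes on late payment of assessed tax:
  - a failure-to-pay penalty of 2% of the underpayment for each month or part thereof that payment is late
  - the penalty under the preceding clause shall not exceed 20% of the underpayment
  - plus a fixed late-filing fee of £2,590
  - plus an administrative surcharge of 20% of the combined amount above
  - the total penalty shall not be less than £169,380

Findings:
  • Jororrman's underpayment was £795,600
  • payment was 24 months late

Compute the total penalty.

£194,052

Accrued rate: 2% × 24 = 48%, capped at 20% → 20%
Failure-to-pay penalty: 20% of £795,600 = £159,120
Penalty before surcharge: £159,120 + £2,590 = £161,710
Administrative surcharge: 20% of £161,710 = £32,342
Total penalty: £161,710 + £32,342 = £194,052
Minimum £169,380: £194,052 meets the minimum, no increase.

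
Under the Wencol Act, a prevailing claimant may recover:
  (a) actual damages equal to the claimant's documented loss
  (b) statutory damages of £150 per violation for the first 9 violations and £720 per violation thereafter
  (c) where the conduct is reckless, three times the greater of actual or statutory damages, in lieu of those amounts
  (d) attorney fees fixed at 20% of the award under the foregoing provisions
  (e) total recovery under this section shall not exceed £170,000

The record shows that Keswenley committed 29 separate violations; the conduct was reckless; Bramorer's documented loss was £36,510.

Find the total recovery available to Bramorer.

First 9 violations: 9 × £150 = £1,350
Remaining violations: (29 − 9) × £720 = £14,400
Statutory damages: £1,350 + £14,400 = £15,750
Greater of actual damages (£36,510) or statutory damages (£15,750): £36,510
Trebled: 3 × £36,510 = £109,530
Attorney fees: 20% of £109,530 = £21,906
Total before cap: £109,530 + £21,906 = £131,436
Cap at £170,000: £131,436 is within the cap, no reduction.

£131,436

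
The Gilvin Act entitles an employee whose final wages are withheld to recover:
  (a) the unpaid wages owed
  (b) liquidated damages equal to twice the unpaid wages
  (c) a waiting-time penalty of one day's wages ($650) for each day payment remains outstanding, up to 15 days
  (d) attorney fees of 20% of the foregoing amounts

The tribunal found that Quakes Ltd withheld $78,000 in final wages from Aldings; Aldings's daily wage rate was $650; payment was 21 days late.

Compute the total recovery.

Doubled: 2 × $78,000 = $156,000
Penalty days: min(21, 15) = 15
Waiting-time penalty: 15 × $650 = $9,750
Subtotal: $78,000 + $156,000 + $9,750 = $243,750
Attorney fees: 20% of $243,750 = $48,750
Total award: $243,750 + $48,750 = $292,500

$292,500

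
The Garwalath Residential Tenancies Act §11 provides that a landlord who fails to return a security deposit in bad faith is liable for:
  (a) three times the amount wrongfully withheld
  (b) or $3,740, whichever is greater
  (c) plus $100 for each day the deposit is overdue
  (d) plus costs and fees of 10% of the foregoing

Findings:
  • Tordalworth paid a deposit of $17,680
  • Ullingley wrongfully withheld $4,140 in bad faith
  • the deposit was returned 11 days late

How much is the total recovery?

Trebled: 3 × $4,140 = $12,420
Minimum $3,740: $12,420 meets the minimum, no increase.
Late-return penalty: 11 × $100 = $1,100
Damages plus late penalty: $12,420 + $1,100 = $13,520
Costs and fees: 10% of $13,520 = $1,352
Total recovery: $13,520 + $1,352 = $14,872

$14,872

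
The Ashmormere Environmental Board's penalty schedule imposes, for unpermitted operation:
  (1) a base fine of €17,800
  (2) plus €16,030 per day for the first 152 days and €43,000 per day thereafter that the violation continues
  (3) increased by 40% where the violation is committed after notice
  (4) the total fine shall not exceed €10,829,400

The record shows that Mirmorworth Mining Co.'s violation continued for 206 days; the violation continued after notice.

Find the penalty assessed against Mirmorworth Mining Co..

€6,686,904

First 152 days: 152 × €16,030 = €2,436,560
Remaining days: (206 − 152) × €43,000 = €2,322,000
Per-day component: €2,436,560 + €2,322,000 = €4,758,560
Base plus per-day: €17,800 + €4,758,560 = €4,776,360
Enhancement: 40% of €4,776,360 = €1,910,544
Enhanced fine: €4,776,360 + €1,910,544 = €6,686,904
Cap at €10,829,400: €6,686,904 is within the cap, no reduction.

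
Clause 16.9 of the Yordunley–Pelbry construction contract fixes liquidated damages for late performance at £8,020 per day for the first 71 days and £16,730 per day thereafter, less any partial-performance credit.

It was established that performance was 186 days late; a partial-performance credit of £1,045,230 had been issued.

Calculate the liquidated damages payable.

£1,448,140

First 71 days: 71 × £8,020 = £569,420
Remaining days: (186 − 71) × £16,730 = £1,923,950
Accrued per-day damages: £569,420 + £1,923,950 = £2,493,370
Less partial-performance credit: £2,493,370 − £1,045,230 = £1,448,140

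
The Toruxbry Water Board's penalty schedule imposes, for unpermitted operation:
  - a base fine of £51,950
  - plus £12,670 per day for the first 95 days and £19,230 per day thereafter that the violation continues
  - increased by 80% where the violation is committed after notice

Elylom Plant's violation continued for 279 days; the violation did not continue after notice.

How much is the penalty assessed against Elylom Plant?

£4,793,920

First 95 days: 95 × £12,670 = £1,203,650
Remaining days: (279 − 95) × £19,230 = £3,538,320
Per-day component: £1,203,650 + £3,538,320 = £4,741,970
Base plus per-day: £51,950 + £4,741,970 = £4,793,920
The violation did not continue after notice: no 80% increase.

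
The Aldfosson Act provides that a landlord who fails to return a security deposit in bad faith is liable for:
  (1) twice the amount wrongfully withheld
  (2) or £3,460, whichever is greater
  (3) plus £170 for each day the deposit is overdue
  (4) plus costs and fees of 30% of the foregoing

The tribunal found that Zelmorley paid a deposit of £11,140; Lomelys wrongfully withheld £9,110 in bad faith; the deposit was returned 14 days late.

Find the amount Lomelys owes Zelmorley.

£26,780

Doubled: 2 × £9,110 = £18,220
Minimum £3,460: £18,220 meets the minimum, no increase.
Late-return penalty: 14 × £170 = £2,380
Damages plus late penalty: £18,220 + £2,380 = £20,600
Costs and fees: 30% of £20,600 = £6,180
Total recovery: £20,600 + £6,180 = £26,780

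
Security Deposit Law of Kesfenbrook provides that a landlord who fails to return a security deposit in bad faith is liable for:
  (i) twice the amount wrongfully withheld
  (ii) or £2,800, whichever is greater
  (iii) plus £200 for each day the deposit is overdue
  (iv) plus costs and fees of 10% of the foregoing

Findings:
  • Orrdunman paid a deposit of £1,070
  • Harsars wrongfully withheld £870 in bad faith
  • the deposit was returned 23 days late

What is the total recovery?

£8,140

Doubled: 2 × £870 = £1,740
Minimum £2,800: £1,740 is below the minimum → £2,800
Late-return penalty: 23 × £200 = £4,600
Damages plus late penalty: £2,800 + £4,600 = £7,400
Costs and fees: 10% of £7,400 = £740
Total recovery: £7,400 + £740 = £8,140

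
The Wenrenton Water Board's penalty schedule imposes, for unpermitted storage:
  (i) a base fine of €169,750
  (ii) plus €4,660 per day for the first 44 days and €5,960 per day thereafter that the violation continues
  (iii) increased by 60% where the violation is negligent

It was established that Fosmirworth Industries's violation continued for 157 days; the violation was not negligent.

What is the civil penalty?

€1,048,270

First 44 days: 44 × €4,660 = €205,040
Remaining days: (157 − 44) × €5,960 = €673,480
Per-day component: €205,040 + €673,480 = €878,520
Base plus per-day: €169,750 + €878,520 = €1,048,270
The violation was not negligent: no 60% increase.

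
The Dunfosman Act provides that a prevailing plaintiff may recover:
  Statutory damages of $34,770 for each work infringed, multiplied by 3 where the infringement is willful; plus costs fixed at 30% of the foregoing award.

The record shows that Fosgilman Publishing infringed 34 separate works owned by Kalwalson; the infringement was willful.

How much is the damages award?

$4,610,502

Statutory damages: 34 × $34,770 = $1,182,180
Trebled: 3 × $1,182,180 = $3,546,540
Costs: 30% of $3,546,540 = $1,063,962
Award plus costs: $3,546,540 + $1,063,962 = $4,610,502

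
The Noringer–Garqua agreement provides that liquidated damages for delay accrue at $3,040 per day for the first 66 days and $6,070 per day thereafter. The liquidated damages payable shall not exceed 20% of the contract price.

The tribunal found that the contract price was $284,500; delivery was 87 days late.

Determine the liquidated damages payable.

First 66 days: 66 × $3,040 = $200,640
Remaining days: (87 − 66) × $6,070 = $127,470
Accrued per-day damages: $200,640 + $127,470 = $328,110
Cap: 20% of $284,500 = $56,900
Cap at $56,900: $328,110 exceeds the cap → $56,900

$56,900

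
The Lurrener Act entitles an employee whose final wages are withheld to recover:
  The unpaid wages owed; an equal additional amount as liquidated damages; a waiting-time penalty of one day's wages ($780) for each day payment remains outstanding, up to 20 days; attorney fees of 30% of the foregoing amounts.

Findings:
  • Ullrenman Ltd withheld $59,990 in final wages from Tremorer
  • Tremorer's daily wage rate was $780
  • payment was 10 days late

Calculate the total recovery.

$166,114

Liquidated damages (equal amount): $59,990
Penalty days: min(10, 20) = 10
Waiting-time penalty: 10 × $780 = $7,800
Subtotal: $59,990 + $59,990 + $7,800 = $127,780
Attorney fees: 30% of $127,780 = $38,334
Total award: $127,780 + $38,334 = $166,114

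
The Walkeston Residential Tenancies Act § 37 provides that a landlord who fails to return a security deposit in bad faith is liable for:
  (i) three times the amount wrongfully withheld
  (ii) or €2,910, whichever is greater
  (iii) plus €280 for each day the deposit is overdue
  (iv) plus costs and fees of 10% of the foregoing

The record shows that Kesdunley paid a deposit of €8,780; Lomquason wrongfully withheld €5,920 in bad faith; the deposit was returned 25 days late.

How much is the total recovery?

€27,236

Trebled: 3 × €5,920 = €17,760
Minimum €2,910: €17,760 meets the minimum, no increase.
Late-return penalty: 25 × €280 = €7,000
Damages plus late penalty: €17,760 + €7,000 = €24,760
Costs and fees: 10% of €24,760 = €2,476
Total recovery: €24,760 + €2,476 = €27,236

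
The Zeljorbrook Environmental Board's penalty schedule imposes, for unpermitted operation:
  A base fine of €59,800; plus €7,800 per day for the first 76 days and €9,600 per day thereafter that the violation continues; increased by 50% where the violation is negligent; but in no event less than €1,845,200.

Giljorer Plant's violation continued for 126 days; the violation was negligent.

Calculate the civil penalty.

First 76 days: 76 × €7,800 = €592,800
Remaining days: (126 − 76) × €9,600 = €480,000
Per-day component: €592,800 + €480,000 = €1,072,800
Base plus per-day: €59,800 + €1,072,800 = €1,132,600
Enhancement: 50% of €1,132,600 = €566,300
Enhanced fine: €1,132,600 + €566,300 = €1,698,900
Minimum €1,845,200: €1,698,900 is below the minimum → €1,845,200

Civil penalty: €1,845,200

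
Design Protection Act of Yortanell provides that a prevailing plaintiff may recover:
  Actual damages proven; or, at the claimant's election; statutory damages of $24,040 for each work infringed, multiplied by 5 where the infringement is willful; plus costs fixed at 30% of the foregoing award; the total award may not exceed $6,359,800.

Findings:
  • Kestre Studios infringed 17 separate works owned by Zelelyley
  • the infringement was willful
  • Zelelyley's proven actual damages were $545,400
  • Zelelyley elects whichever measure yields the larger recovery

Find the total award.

Statutory damages: 17 × $24,040 = $408,680
Multiplied by 5: 5 × $408,680 = $2,043,400
Greater of actual damages ($545,400) or enhanced statutory damages ($2,043,400): $2,043,400
Costs: 30% of $2,043,400 = $613,020
Award plus costs: $2,043,400 + $613,020 = $2,656,420
Cap at $6,359,800: $2,656,420 is within the cap, no reduction.

$2,656,420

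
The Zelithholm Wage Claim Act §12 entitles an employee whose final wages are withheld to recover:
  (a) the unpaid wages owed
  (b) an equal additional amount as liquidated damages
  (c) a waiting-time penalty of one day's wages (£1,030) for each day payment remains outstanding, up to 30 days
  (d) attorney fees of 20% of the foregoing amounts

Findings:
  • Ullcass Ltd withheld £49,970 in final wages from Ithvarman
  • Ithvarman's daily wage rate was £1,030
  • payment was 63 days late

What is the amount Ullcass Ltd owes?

Total award: £157,008

Liquidated damages (equal amount): £49,970
Penalty days: min(63, 30) = 30
Waiting-time penalty: 30 × £1,030 = £30,900
Subtotal: £49,970 + £49,970 + £30,900 = £130,840
Attorney fees: 20% of £130,840 = £26,168
Total award: £130,840 + £26,168 = £157,008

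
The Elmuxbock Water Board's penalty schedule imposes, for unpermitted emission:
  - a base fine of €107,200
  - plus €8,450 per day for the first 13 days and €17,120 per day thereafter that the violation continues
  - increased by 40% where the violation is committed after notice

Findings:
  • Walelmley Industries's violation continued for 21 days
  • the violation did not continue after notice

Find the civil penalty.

First 13 days: 13 × €8,450 = €109,850
Remaining days: (21 − 13) × €17,120 = €136,960
Per-day component: €109,850 + €136,960 = €246,810
Base plus per-day: €107,200 + €246,810 = €354,010
The violation did not continue after notice: no 40% increase.

€354,010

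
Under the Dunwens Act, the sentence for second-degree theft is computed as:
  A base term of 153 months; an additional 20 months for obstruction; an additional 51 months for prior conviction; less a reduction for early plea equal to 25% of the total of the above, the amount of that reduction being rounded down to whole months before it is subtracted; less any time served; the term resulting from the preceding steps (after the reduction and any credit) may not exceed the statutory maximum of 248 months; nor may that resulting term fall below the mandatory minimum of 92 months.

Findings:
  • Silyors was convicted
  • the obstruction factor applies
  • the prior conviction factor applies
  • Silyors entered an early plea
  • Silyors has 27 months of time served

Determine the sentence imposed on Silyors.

Obstruction enhancement: +20 months
Prior conviction enhancement: +51 months
Adjusted term: 153 months + 20 months + 51 months = 224 months
Early plea reduction: 25% of 224 months = 56 months (rounded down)
After reduction: 224 − 56 = 168 months
Less time served: 168 months − 27 months = 141 months
Cap at 248 months: 141 months is within the cap, no reduction.
Minimum 92 months: 141 months meets the minimum, no increase.

Sentence: 141 months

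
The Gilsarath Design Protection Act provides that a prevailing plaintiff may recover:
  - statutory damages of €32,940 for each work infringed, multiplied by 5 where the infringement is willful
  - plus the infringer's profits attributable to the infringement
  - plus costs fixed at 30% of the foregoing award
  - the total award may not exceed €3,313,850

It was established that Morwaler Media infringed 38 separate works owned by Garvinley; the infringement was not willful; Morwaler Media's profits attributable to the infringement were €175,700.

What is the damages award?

Statutory damages: 38 × €32,940 = €1,251,720
Infringement not willful: no ×5 enhancement.
Combined award: €1,251,720 + €175,700 = €1,427,420
Costs: 30% of €1,427,420 = €428,226
Award plus costs: €1,427,420 + €428,226 = €1,855,646
Cap at €3,313,850: €1,855,646 is within the cap, no reduction.

Award: €1,855,646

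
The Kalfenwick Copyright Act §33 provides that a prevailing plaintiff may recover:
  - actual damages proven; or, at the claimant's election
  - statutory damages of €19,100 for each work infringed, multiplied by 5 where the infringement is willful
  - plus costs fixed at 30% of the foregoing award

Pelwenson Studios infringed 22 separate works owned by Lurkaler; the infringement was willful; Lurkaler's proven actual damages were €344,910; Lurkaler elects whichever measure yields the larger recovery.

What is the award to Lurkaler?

€2,731,300

Statutory damages: 22 × €19,100 = €420,200
Multiplied by 5: 5 × €420,200 = €2,101,000
Greater of actual damages (€344,910) or enhanced statutory damages (€2,101,000): €2,101,000
Costs: 30% of €2,101,000 = €630,300
Award plus costs: €2,101,000 + €630,300 = €2,731,300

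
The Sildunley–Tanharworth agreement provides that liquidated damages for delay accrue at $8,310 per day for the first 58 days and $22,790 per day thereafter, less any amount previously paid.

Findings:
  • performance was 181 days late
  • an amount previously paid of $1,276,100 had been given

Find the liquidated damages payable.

First 58 days: 58 × $8,310 = $481,980
Remaining days: (181 − 58) × $22,790 = $2,803,170
Accrued per-day damages: $481,980 + $2,803,170 = $3,285,150
Less amount previously paid: $3,285,150 − $1,276,100 = $2,009,050

$2,009,050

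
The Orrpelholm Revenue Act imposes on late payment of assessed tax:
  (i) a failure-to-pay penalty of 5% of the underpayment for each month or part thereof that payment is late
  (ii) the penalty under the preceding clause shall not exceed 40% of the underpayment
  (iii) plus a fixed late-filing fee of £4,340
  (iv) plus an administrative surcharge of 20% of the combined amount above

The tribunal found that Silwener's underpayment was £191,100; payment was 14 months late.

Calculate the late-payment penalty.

Accrued rate: 5% × 14 = 70%, capped at 40% → 40%
Failure-to-pay penalty: 40% of £191,100 = £76,440
Penalty before surcharge: £76,440 + £4,340 = £80,780
Administrative surcharge: 20% of £80,780 = £16,156
Total penalty: £80,780 + £16,156 = £96,936

£96,936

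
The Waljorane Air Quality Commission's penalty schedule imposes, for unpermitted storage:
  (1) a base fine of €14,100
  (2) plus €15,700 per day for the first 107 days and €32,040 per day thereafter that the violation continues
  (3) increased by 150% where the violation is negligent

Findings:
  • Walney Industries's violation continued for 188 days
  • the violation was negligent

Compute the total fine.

€10,723,100

First 107 days: 107 × €15,700 = €1,679,900
Remaining days: (188 − 107) × €32,040 = €2,595,240
Per-day component: €1,679,900 + €2,595,240 = €4,275,140
Base plus per-day: €14,100 + €4,275,140 = €4,289,240
Enhancement: 150% of €4,289,240 = €6,433,860
Enhanced fine: €4,289,240 + €6,433,860 = €10,723,100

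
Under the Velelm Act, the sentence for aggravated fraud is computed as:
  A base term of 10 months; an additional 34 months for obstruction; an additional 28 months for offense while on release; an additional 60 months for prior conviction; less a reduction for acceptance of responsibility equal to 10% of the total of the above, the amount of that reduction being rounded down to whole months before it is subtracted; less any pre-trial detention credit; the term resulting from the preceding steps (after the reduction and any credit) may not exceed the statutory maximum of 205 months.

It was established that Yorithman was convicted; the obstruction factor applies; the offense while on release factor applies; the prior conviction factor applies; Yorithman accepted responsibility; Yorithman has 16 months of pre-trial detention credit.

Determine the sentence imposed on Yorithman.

Obstruction enhancement: +34 months
Offense while on release enhancement: +28 months
Prior conviction enhancement: +60 months
Adjusted term: 10 months + 34 months + 28 months + 60 months = 132 months
Acceptance of responsibility reduction: 10% of 132 months = 13 months (rounded down)
After reduction: 132 − 13 = 119 months
Less pre-trial detention credit: 119 months − 16 months = 103 months
Cap at 205 months: 103 months is within the cap, no reduction.

Sentence: 103 months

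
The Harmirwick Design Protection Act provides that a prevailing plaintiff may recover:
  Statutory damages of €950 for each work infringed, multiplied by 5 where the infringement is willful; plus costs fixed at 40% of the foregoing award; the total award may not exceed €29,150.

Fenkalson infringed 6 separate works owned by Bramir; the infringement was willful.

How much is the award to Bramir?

Award: €29,150

Statutory damages: 6 × €950 = €5,700
Multiplied by 5: 5 × €5,700 = €28,500
Costs: 40% of €28,500 = €11,400
Award plus costs: €28,500 + €11,400 = €39,900
Cap at €29,150: €39,900 exceeds the cap → €29,150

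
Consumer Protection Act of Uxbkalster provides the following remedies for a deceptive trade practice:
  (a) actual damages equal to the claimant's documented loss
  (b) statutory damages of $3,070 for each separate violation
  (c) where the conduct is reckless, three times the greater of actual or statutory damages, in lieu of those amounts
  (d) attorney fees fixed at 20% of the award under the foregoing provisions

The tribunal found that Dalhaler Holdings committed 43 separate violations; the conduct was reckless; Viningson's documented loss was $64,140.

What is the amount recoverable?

$475,236

Statutory damages: 43 × $3,070 = $132,010
Greater of actual damages ($64,140) or statutory damages ($132,010): $132,010
Trebled: 3 × $132,010 = $396,030
Attorney fees: 20% of $396,030 = $79,206
Total recovery: $396,030 + $79,206 = $475,236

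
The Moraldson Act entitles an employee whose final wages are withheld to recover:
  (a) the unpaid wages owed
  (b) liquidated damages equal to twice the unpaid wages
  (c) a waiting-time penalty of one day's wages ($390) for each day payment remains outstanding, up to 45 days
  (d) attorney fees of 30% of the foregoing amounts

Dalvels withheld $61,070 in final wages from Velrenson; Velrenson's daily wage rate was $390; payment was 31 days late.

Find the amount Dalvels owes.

Doubled: 2 × $61,070 = $122,140
Penalty days: min(31, 45) = 31
Waiting-time penalty: 31 × $390 = $12,090
Subtotal: $61,070 + $122,140 + $12,090 = $195,300
Attorney fees: 30% of $195,300 = $58,590
Total award: $195,300 + $58,590 = $253,890

$253,890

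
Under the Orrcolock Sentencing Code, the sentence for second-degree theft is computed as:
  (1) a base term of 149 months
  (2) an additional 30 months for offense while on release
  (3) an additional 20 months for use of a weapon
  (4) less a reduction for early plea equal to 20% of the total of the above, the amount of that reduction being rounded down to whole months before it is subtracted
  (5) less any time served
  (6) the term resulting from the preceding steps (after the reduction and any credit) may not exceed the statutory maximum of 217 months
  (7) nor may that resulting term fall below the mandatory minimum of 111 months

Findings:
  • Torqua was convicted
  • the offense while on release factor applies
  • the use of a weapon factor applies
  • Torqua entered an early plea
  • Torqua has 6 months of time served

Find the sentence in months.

154 months

Offense while on release enhancement: +30 months
Use of a weapon enhancement: +20 months
Adjusted term: 149 months + 30 months + 20 months = 199 months
Early plea reduction: 20% of 199 months = 39 months (rounded down)
After reduction: 199 − 39 = 160 months
Less time served: 160 months − 6 months = 154 months
Cap at 217 months: 154 months is within the cap, no reduction.
Minimum 111 months: 154 months meets the minimum, no increase.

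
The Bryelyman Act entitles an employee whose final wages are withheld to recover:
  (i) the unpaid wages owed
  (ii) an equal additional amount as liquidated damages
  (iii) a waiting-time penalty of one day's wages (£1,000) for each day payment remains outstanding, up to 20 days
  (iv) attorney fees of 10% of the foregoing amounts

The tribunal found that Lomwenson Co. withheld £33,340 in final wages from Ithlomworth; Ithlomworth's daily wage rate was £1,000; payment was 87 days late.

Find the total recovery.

Liquidated damages (equal amount): £33,340
Penalty days: min(87, 20) = 20
Waiting-time penalty: 20 × £1,000 = £20,000
Subtotal: £33,340 + £33,340 + £20,000 = £86,680
Attorney fees: 10% of £86,680 = £8,668
Total award: £86,680 + £8,668 = £95,348

Total award: £95,348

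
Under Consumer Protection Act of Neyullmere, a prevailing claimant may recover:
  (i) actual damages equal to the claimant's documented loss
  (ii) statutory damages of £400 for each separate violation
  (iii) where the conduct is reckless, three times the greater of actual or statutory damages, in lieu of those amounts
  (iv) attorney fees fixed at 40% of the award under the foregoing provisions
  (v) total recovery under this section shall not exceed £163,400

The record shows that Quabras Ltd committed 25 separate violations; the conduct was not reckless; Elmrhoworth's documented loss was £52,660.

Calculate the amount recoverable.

£87,724

Statutory damages: 25 × £400 = £10,000
Conduct not reckless: the in-lieu enhancement does not apply.
Actual plus statutory damages: £52,660 + £10,000 = £62,660
Attorney fees: 40% of £62,660 = £25,064
Total before cap: £62,660 + £25,064 = £87,724
Cap at £163,400: £87,724 is within the cap, no reduction.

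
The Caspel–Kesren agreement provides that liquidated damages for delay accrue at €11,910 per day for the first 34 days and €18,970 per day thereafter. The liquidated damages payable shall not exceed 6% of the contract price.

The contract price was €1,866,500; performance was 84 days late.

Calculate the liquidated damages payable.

€111,990

First 34 days: 34 × €11,910 = €404,940
Remaining days: (84 − 34) × €18,970 = €948,500
Accrued per-day damages: €404,940 + €948,500 = €1,353,440
Cap: 6% of €1,866,500 = €111,990
Cap at €111,990: €1,353,440 exceeds the cap → €111,990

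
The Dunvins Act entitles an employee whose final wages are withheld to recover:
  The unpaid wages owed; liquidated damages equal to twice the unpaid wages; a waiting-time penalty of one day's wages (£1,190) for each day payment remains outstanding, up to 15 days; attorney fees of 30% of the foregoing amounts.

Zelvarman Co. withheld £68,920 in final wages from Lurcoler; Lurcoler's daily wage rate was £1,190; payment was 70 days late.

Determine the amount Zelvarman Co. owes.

Doubled: 2 × £68,920 = £137,840
Penalty days: min(70, 15) = 15
Waiting-time penalty: 15 × £1,190 = £17,850
Subtotal: £68,920 + £137,840 + £17,850 = £224,610
Attorney fees: 30% of £224,610 = £67,383
Total award: £224,610 + £67,383 = £291,993

£291,993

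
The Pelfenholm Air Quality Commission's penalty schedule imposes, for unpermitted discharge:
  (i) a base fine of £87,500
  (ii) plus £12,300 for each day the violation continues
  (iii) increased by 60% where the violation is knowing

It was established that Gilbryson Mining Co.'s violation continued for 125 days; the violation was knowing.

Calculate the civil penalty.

£2,600,000

Per-day component: 125 × £12,300 = £1,537,500
Base plus per-day: £87,500 + £1,537,500 = £1,625,000
Enhancement: 60% of £1,625,000 = £975,000
Enhanced fine: £1,625,000 + £975,000 = £2,600,000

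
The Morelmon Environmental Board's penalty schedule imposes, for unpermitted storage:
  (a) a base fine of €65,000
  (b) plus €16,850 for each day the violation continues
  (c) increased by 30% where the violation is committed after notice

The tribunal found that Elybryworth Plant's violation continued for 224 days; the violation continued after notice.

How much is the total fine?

Per-day component: 224 × €16,850 = €3,774,400
Base plus per-day: €65,000 + €3,774,400 = €3,839,400
Enhancement: 30% of €3,839,400 = €1,151,820
Enhanced fine: €3,839,400 + €1,151,820 = €4,991,220

€4,991,220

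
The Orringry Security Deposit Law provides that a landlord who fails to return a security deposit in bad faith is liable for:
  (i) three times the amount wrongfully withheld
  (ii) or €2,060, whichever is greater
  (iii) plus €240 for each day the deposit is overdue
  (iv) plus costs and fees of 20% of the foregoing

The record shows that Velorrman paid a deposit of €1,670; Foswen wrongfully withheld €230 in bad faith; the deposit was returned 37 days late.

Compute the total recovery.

€13,128

Trebled: 3 × €230 = €690
Minimum €2,060: €690 is below the minimum → €2,060
Late-return penalty: 37 × €240 = €8,880
Damages plus late penalty: €2,060 + €8,880 = €10,940
Costs and fees: 20% of €10,940 = €2,188
Total recovery: €10,940 + €2,188 = €13,128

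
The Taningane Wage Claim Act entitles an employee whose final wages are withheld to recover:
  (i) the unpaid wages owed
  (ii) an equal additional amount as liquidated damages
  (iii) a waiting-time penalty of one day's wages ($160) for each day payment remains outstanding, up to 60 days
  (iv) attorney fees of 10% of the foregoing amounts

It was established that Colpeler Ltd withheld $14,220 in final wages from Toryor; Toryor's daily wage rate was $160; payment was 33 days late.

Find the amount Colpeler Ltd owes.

Liquidated damages (equal amount): $14,220
Penalty days: min(33, 60) = 33
Waiting-time penalty: 33 × $160 = $5,280
Subtotal: $14,220 + $14,220 + $5,280 = $33,720
Attorney fees: 10% of $33,720 = $3,372
Total award: $33,720 + $3,372 = $37,092

$37,092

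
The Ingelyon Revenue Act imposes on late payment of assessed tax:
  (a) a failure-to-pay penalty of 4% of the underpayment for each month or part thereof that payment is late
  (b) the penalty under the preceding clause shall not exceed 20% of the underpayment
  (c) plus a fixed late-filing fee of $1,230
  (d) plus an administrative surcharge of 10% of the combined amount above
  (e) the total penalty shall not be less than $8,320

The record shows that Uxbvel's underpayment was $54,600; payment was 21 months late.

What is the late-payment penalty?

$13,365

Accrued rate: 4% × 21 = 84%, capped at 20% → 20%
Failure-to-pay penalty: 20% of $54,600 = $10,920
Penalty before surcharge: $10,920 + $1,230 = $12,150
Administrative surcharge: 10% of $12,150 = $1,215
Total penalty: $12,150 + $1,215 = $13,365
Minimum $8,320: $13,365 meets the minimum, no increase.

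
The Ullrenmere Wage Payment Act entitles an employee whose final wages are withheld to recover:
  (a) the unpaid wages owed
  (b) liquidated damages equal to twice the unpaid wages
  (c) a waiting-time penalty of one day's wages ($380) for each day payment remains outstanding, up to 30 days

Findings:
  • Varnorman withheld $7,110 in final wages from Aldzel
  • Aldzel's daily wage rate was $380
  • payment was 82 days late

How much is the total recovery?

Doubled: 2 × $7,110 = $14,220
Penalty days: min(82, 30) = 30
Waiting-time penalty: 30 × $380 = $11,400
Total award: $7,110 + $14,220 + $11,400 = $32,730

Total award: $32,730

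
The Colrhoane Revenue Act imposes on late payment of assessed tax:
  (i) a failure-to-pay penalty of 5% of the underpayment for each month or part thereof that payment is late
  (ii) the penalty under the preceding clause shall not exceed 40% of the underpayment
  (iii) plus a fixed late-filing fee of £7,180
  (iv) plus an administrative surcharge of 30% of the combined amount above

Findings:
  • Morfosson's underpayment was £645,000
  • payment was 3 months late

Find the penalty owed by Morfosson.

Accrued rate: 5% × 3 = 15%, capped at 40% → 15%
Failure-to-pay penalty: 15% of £645,000 = £96,750
Penalty before surcharge: £96,750 + £7,180 = £103,930
Administrative surcharge: 30% of £103,930 = £31,179
Total penalty: £103,930 + £31,179 = £135,109

Penalty: £135,109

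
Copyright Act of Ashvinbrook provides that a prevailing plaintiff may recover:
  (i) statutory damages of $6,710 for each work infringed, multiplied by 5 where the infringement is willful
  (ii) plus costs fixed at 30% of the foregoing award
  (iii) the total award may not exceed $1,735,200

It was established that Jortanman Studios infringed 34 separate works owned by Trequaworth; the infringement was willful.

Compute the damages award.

Statutory damages: 34 × $6,710 = $228,140
Multiplied by 5: 5 × $228,140 = $1,140,700
Costs: 30% of $1,140,700 = $342,210
Award plus costs: $1,140,700 + $342,210 = $1,482,910
Cap at $1,735,200: $1,482,910 is within the cap, no reduction.

$1,482,910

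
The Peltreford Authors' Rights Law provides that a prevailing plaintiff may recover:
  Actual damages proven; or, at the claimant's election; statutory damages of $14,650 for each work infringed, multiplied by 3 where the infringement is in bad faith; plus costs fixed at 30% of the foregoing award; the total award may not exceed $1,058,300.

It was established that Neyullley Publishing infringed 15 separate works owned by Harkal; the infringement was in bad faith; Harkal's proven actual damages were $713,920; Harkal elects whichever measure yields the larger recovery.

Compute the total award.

Statutory damages: 15 × $14,650 = $219,750
Trebled: 3 × $219,750 = $659,250
Greater of actual damages ($713,920) or enhanced statutory damages ($659,250): $713,920
Costs: 30% of $713,920 = $214,176
Award plus costs: $713,920 + $214,176 = $928,096
Cap at $1,058,300: $928,096 is within the cap, no reduction.

$928,096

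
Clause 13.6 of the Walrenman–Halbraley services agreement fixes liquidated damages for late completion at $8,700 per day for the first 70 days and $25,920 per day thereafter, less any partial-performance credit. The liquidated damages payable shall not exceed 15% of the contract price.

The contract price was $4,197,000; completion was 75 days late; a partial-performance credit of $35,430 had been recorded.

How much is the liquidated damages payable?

First 70 days: 70 × $8,700 = $609,000
Remaining days: (75 − 70) × $25,920 = $129,600
Accrued per-day damages: $609,000 + $129,600 = $738,600
Less partial-performance credit: $738,600 − $35,430 = $703,170
Cap: 15% of $4,197,000 = $629,550
Cap at $629,550: $703,170 exceeds the cap → $629,550

Liquidated damages: $629,550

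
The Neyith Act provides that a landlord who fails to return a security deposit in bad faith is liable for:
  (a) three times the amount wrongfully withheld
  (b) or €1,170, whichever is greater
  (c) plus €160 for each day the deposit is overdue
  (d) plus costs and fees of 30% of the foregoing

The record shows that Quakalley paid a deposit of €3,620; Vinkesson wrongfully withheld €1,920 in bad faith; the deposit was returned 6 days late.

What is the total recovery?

Trebled: 3 × €1,920 = €5,760
Minimum €1,170: €5,760 meets the minimum, no increase.
Late-return penalty: 6 × €160 = €960
Damages plus late penalty: €5,760 + €960 = €6,720
Costs and fees: 30% of €6,720 = €2,016
Total recovery: €6,720 + €2,016 = €8,736

€8,736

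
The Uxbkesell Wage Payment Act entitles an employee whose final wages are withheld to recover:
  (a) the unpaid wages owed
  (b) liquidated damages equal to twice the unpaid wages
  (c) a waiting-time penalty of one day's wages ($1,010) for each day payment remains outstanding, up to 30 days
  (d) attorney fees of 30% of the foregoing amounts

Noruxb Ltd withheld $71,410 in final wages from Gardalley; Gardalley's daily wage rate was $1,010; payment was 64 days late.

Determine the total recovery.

Total award: $317,889

Doubled: 2 × $71,410 = $142,820
Penalty days: min(64, 30) = 30
Waiting-time penalty: 30 × $1,010 = $30,300
Subtotal: $71,410 + $142,820 + $30,300 = $244,530
Attorney fees: 30% of $244,530 = $73,359
Total award: $244,530 + $73,359 = $317,889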